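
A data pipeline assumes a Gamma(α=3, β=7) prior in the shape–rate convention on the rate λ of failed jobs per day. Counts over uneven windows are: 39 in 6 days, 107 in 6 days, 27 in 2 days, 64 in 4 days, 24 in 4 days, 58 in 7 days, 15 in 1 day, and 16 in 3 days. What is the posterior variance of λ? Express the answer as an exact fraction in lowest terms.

353/1600

Total count: 39 + 107 + 27 + 64 + 24 + 58 + 15 + 16 = 350.
Total exposure: 6 + 6 + 2 + 4 + 4 + 7 + 1 + 3 = 33 days.
Posterior: α' = 3 + 350 = 353, β' = 7 + 33 = 40.
Posterior variance = α'/β'² = 353/1600.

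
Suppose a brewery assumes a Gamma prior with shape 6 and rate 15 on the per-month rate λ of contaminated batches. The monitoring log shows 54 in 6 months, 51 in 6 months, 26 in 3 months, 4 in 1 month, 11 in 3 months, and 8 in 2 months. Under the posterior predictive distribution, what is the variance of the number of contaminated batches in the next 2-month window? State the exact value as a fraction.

760/81

Total count: 54 + 51 + 26 + 4 + 11 + 8 = 154.
Total exposure: 6 + 6 + 3 + 1 + 3 + 2 = 21 months.
Gamma(α, β) with Poisson data over total exposure Σt gives posterior Gamma(α+Σx, β+Σt) = Gamma(160, 36).
The posterior predictive for a window of length T is Negative Binomial with variance T·α'·(β'+T)/β'² = 2·160·38/1296 = 760/81.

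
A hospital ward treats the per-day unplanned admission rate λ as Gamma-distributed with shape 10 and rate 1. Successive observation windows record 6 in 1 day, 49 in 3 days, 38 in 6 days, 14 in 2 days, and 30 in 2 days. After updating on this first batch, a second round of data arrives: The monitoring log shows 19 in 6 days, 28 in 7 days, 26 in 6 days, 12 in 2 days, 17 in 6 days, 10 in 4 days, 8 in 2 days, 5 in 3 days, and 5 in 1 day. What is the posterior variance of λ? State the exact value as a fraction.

Total count: 6 + 49 + 38 + 14 + 30 = 137.
Total exposure: 1 + 3 + 6 + 2 + 2 = 14 days.
After the first batch: Gamma(10 + 137, 1 + 14) = Gamma(147, 15).
Total count: 19 + 28 + 26 + 12 + 17 + 10 + 8 + 5 + 5 = 130.
Total exposure: 6 + 7 + 6 + 2 + 6 + 4 + 2 + 3 + 1 = 37 days.
After the second batch: Gamma(147 + 130, 15 + 37) = Gamma(277, 52).
Posterior variance = α'/β'² = 277/2704.

277/2704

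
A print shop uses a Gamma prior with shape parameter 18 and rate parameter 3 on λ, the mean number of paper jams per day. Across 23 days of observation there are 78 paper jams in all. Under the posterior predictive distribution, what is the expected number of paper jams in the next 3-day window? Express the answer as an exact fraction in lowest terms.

144/13

Total count 78 over total exposure 23 days.
By Gamma–Poisson conjugacy, the posterior is Gamma(α + Σx, β + Σt) = Gamma(18 + 78, 3 + 23) = Gamma(96, 26).
Predictive mean over a 3-day window = T·E[λ|data] = 3·96/26 = 144/13.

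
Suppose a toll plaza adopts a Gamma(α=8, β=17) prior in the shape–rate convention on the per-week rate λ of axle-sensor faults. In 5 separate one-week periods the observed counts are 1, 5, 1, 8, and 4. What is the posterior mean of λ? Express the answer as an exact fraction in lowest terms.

27/22

Total count: 1 + 5 + 1 + 8 + 4 = 19.
Total exposure: 5 weeks.
The Gamma prior is conjugate for the Poisson rate, so λ | data ~ Gamma(8+19, 17+5) = Gamma(27, 22).
Posterior mean = α'/β' = 27/22.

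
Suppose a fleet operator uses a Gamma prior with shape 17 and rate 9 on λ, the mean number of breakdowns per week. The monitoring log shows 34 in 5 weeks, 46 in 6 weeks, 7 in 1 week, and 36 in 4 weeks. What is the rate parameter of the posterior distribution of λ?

Total count: 34 + 46 + 7 + 36 = 123.
Total exposure: 5 + 6 + 1 + 4 = 16 weeks.
Conjugate update: add total count to the shape and total exposure to the rate, giving Gamma(140, 25).

25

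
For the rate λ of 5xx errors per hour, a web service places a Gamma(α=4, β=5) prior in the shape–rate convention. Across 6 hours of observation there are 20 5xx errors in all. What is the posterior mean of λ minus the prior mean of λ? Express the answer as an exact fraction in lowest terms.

Total count 20 over total exposure 6 hours.
Conjugate update: add total count to the shape and total exposure to the rate, giving Gamma(24, 11).
Posterior mean = 24/11 = 24/11; prior mean = 4/5 = 4/5. Difference = 24/11 − 4/5 = 76/55.

76/55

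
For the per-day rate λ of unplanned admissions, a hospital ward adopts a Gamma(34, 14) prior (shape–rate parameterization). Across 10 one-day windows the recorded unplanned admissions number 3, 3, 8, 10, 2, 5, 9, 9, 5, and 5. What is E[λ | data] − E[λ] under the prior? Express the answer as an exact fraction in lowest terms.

81/56

Total count: 3 + 3 + 8 + 10 + 2 + 5 + 9 + 9 + 5 + 5 = 59.
Total exposure: 10 days.
By Gamma–Poisson conjugacy, the posterior is Gamma(α + Σx, β + Σt) = Gamma(34 + 59, 14 + 10) = Gamma(93, 24).
Posterior mean = 93/24 = 31/8; prior mean = 34/14 = 17/7. Difference = 31/8 − 17/7 = 81/56.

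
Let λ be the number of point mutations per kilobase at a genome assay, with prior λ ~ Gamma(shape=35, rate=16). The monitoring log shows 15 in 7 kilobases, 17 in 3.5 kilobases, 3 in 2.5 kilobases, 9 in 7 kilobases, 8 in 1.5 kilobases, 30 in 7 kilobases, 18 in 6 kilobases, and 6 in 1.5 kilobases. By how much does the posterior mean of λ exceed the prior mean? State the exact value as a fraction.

Total count: 15 + 17 + 3 + 9 + 8 + 30 + 18 + 6 = 106.
Total exposure: 7 + 3.5 + 2.5 + 7 + 1.5 + 7 + 6 + 1.5 = 36 kilobases.
Gamma(α, β) with Poisson data over total exposure Σt gives posterior Gamma(α+Σx, β+Σt) = Gamma(141, 52).
Posterior mean = 141/52 = 141/52; prior mean = 35/16 = 35/16. Difference = 141/52 − 35/16 = 109/208.

109/208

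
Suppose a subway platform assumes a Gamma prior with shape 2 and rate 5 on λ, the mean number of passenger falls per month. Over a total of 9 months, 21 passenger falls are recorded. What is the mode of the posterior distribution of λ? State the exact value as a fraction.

11/7

Total count 21 over total exposure 9 months.
By Gamma–Poisson conjugacy, the posterior is Gamma(α + Σx, β + Σt) = Gamma(2 + 21, 5 + 9) = Gamma(23, 14).
Posterior mode = (α'−1)/β' = 22/14 = 11/7.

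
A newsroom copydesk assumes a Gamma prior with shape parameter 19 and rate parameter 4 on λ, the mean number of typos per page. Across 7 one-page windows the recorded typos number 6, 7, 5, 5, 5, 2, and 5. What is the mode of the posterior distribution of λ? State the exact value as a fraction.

53/11

Total count: 6 + 7 + 5 + 5 + 5 + 2 + 5 = 35.
Total exposure: 7 pages.
The Gamma prior is conjugate for the Poisson rate, so λ | data ~ Gamma(19+35, 4+7) = Gamma(54, 11).
Posterior mode = (α'−1)/β' = 53/11.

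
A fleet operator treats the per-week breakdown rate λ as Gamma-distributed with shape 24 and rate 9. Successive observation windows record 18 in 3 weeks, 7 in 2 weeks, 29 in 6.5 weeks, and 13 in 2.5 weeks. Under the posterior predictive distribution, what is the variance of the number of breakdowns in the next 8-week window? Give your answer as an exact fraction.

22568/529

Total count: 18 + 7 + 29 + 13 = 67.
Total exposure: 3 + 2 + 6.5 + 2.5 = 14 weeks.
Conjugate update: add total count to the shape and total exposure to the rate, giving Gamma(91, 23).
The posterior predictive for a window of length T is Negative Binomial with variance T·α'·(β'+T)/β'² = 8·91·31/529 = 22568/529.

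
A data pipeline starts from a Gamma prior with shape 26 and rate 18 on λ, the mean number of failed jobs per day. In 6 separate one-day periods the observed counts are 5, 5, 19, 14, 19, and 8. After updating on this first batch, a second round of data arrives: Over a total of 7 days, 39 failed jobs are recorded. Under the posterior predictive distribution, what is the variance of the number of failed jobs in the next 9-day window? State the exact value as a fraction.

Total count: 5 + 5 + 19 + 14 + 19 + 8 = 70.
Total exposure: 6 days.
After the first batch: Gamma(26 + 70, 18 + 6) = Gamma(96, 24).
Total count 39 over total exposure 7 days.
After the second batch: Gamma(96 + 39, 24 + 7) = Gamma(135, 31).
The posterior predictive for a window of length T is Negative Binomial with variance T·α'·(β'+T)/β'² = 9·135·40/961 = 48600/961.

48600/961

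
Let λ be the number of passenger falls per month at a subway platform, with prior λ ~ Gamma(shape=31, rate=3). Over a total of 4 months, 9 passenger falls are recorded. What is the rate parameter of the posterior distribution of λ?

Total count 9 over total exposure 4 months.
The Gamma prior is conjugate for the Poisson rate, so λ | data ~ Gamma(31+9, 3+4) = Gamma(40, 7).

7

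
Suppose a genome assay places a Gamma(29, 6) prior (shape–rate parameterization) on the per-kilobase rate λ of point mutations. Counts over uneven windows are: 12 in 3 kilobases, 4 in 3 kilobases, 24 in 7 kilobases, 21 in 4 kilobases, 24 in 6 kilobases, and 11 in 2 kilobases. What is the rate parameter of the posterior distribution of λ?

31

Total count: 12 + 4 + 24 + 21 + 24 + 11 = 96.
Total exposure: 3 + 3 + 7 + 4 + 6 + 2 = 25 kilobases.
By Gamma–Poisson conjugacy, the posterior is Gamma(α + Σx, β + Σt) = Gamma(29 + 96, 6 + 25) = Gamma(125, 31).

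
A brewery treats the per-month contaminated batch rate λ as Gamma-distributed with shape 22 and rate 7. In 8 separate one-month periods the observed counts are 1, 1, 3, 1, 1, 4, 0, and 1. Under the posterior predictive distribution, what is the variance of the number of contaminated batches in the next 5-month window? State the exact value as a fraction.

136/9

Total count: 1 + 1 + 3 + 1 + 1 + 4 + 0 + 1 = 12.
Total exposure: 8 months.
By Gamma–Poisson conjugacy, the posterior is Gamma(α + Σx, β + Σt) = Gamma(22 + 12, 7 + 8) = Gamma(34, 15).
The posterior predictive for a window of length T is Negative Binomial with variance T·α'·(β'+T)/β'² = 5·34·20/225 = 136/9.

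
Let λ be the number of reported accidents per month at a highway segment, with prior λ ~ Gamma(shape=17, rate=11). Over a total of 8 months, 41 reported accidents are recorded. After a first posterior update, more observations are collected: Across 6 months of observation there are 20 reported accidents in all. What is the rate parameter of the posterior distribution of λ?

Total count 41 over total exposure 8 months.
After the first batch: Gamma(17 + 41, 11 + 8) = Gamma(58, 19).
Total count 20 over total exposure 6 months.
After the second batch: Gamma(58 + 20, 19 + 6) = Gamma(78, 25).

25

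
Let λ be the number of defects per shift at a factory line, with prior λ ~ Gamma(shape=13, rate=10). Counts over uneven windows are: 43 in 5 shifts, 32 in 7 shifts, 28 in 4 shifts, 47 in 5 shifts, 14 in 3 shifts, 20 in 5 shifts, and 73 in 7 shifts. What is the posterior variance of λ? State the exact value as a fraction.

Total count: 43 + 32 + 28 + 47 + 14 + 20 + 73 = 257.
Total exposure: 5 + 7 + 4 + 5 + 3 + 5 + 7 = 36 shifts.
Posterior: α' = 13 + 257 = 270, β' = 10 + 36 = 46.
Posterior variance = α'/β'² = 270/2116 = 135/1058.

135/1058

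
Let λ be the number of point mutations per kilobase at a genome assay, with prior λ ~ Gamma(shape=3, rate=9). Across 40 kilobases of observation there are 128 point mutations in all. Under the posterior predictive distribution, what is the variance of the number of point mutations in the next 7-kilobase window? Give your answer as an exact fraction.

Total count 128 over total exposure 40 kilobases.
By Gamma–Poisson conjugacy, the posterior is Gamma(α + Σx, β + Σt) = Gamma(3 + 128, 9 + 40) = Gamma(131, 49).
The posterior predictive for a window of length T is Negative Binomial with variance T·α'·(β'+T)/β'² = 7·131·56/2401 = 1048/49.

1048/49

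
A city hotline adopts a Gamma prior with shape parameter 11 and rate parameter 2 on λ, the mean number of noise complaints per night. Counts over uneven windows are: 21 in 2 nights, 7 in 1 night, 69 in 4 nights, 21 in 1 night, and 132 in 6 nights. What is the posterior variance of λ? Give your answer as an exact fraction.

Total count: 21 + 7 + 69 + 21 + 132 = 250.
Total exposure: 2 + 1 + 4 + 1 + 6 = 14 nights.
By Gamma–Poisson conjugacy, the posterior is Gamma(α + Σx, β + Σt) = Gamma(11 + 250, 2 + 14) = Gamma(261, 16).
Posterior variance = α'/β'² = 261/256.

261/256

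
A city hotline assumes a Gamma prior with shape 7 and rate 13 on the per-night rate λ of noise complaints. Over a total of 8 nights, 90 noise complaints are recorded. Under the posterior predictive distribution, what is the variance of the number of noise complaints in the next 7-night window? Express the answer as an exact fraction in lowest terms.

388/9

Total count 90 over total exposure 8 nights.
Conjugate update: add total count to the shape and total exposure to the rate, giving Gamma(97, 21).
The posterior predictive for a window of length T is Negative Binomial with variance T·α'·(β'+T)/β'² = 7·97·28/441 = 388/9.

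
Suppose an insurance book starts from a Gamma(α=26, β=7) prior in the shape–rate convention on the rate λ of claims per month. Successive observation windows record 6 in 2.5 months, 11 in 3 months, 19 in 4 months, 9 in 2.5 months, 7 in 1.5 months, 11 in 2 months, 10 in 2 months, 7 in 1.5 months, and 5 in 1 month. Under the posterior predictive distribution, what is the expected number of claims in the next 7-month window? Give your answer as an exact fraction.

259/9

Total count: 6 + 11 + 19 + 9 + 7 + 11 + 10 + 7 + 5 = 85.
Total exposure: 2.5 + 3 + 4 + 2.5 + 1.5 + 2 + 2 + 1.5 + 1 = 20 months.
Conjugate update: add total count to the shape and total exposure to the rate, giving Gamma(111, 27).
Predictive mean over a 7-month window = T·E[λ|data] = 7·111/27 = 259/9.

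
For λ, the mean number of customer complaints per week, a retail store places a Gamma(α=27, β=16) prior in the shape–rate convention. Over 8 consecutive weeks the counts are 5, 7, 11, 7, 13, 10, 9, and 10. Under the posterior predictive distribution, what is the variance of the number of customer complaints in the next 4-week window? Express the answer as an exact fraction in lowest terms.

Total count: 5 + 7 + 11 + 7 + 13 + 10 + 9 + 10 = 72.
Total exposure: 8 weeks.
Conjugate update: add total count to the shape and total exposure to the rate, giving Gamma(99, 24).
The posterior predictive for a window of length T is Negative Binomial with variance T·α'·(β'+T)/β'² = 4·99·28/576 = 77/4.

77/4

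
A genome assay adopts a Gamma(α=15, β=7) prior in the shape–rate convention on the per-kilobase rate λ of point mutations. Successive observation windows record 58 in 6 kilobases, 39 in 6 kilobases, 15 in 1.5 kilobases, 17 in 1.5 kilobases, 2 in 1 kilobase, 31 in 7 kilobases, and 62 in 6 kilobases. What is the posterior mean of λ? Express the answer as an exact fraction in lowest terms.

Total count: 58 + 39 + 15 + 17 + 2 + 31 + 62 = 224.
Total exposure: 6 + 6 + 1.5 + 1.5 + 1 + 7 + 6 = 29 kilobases.
Conjugate update: add total count to the shape and total exposure to the rate, giving Gamma(239, 36).
Posterior mean = α'/β' = 239/36.

239/36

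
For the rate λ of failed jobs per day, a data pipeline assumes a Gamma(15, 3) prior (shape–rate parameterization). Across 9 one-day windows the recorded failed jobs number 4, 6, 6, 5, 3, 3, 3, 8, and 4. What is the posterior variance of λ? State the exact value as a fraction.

Total count: 4 + 6 + 6 + 5 + 3 + 3 + 3 + 8 + 4 = 42.
Total exposure: 9 days.
The Gamma prior is conjugate for the Poisson rate, so λ | data ~ Gamma(15+42, 3+9) = Gamma(57, 12).
Posterior variance = α'/β'² = 57/144 = 19/48.

19/48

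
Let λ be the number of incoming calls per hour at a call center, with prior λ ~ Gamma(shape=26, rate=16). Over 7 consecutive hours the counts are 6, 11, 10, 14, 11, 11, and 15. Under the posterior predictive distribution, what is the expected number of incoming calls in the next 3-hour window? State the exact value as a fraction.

312/23

Total count: 6 + 11 + 10 + 14 + 11 + 11 + 15 = 78.
Total exposure: 7 hours.
By Gamma–Poisson conjugacy, the posterior is Gamma(α + Σx, β + Σt) = Gamma(26 + 78, 16 + 7) = Gamma(104, 23).
Predictive mean over a 3-hour window = T·E[λ|data] = 3·104/23 = 312/23.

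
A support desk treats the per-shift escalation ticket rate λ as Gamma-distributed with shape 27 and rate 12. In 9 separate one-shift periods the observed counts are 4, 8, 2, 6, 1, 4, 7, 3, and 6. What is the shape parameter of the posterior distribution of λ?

68

Total count: 4 + 8 + 2 + 6 + 1 + 4 + 7 + 3 + 6 = 41.
Total exposure: 9 shifts.
By Gamma–Poisson conjugacy, the posterior is Gamma(α + Σx, β + Σt) = Gamma(27 + 41, 12 + 9) = Gamma(68, 21).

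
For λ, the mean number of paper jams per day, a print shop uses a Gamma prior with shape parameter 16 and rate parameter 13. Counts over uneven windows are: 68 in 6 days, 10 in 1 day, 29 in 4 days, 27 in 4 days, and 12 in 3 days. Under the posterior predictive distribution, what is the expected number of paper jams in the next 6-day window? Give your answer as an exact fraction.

Total count: 68 + 10 + 29 + 27 + 12 = 146.
Total exposure: 6 + 1 + 4 + 4 + 3 = 18 days.
Conjugate update: add total count to the shape and total exposure to the rate, giving Gamma(162, 31).
Predictive mean over a 6-day window = T·E[λ|data] = 6·162/31 = 972/31.

972/31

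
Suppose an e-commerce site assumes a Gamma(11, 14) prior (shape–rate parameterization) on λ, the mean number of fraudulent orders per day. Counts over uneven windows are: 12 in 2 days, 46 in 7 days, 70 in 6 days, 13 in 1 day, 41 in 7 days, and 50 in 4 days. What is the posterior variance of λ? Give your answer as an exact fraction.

Total count: 12 + 46 + 70 + 13 + 41 + 50 = 232.
Total exposure: 2 + 7 + 6 + 1 + 7 + 4 = 27 days.
The Gamma prior is conjugate for the Poisson rate, so λ | data ~ Gamma(11+232, 14+27) = Gamma(243, 41).
Posterior variance = α'/β'² = 243/1681.

243/1681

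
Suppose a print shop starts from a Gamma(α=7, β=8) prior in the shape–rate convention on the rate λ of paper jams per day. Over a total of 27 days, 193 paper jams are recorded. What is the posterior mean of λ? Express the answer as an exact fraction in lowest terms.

Total count 193 over total exposure 27 days.
Gamma(α, β) with Poisson data over total exposure Σt gives posterior Gamma(α+Σx, β+Σt) = Gamma(200, 35).
Posterior mean = α'/β' = 200/35 = 40/7.

40/7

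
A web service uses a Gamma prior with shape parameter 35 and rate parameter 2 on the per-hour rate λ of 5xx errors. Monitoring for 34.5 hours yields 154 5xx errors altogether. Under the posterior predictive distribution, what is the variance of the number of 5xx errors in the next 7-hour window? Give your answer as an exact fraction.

Total count 154 over total exposure 34.5 hours.
Posterior: α' = 35 + 154 = 189, β' = 2 + 34.5 = 73/2.
The posterior predictive for a window of length T is Negative Binomial with variance T·α'·(β'+T)/β'² = 7·189·(87/2)/(5329/4) = 230202/5329.

230202/5329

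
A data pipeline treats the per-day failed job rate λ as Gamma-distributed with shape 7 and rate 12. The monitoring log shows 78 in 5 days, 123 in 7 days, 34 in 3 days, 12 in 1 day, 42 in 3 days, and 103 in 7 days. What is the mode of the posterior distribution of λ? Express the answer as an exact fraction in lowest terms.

Total count: 78 + 123 + 34 + 12 + 42 + 103 = 392.
Total exposure: 5 + 7 + 3 + 1 + 3 + 7 = 26 days.
By Gamma–Poisson conjugacy, the posterior is Gamma(α + Σx, β + Σt) = Gamma(7 + 392, 12 + 26) = Gamma(399, 38).
Posterior mode = (α'−1)/β' = 398/38 = 199/19.

199/19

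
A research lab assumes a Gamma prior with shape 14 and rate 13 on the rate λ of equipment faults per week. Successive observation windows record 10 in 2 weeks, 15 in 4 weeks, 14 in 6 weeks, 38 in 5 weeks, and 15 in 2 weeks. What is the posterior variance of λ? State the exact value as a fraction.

53/512

Total count: 10 + 15 + 14 + 38 + 15 = 92.
Total exposure: 2 + 4 + 6 + 5 + 2 = 19 weeks.
Gamma(α, β) with Poisson data over total exposure Σt gives posterior Gamma(α+Σx, β+Σt) = Gamma(106, 32).
Posterior variance = α'/β'² = 106/1024 = 53/512.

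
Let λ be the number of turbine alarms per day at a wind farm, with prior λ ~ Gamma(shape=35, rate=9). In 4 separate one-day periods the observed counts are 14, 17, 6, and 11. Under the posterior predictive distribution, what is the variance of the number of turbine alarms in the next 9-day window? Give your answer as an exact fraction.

Total count: 14 + 17 + 6 + 11 = 48.
Total exposure: 4 days.
Gamma(α, β) with Poisson data over total exposure Σt gives posterior Gamma(α+Σx, β+Σt) = Gamma(83, 13).
The posterior predictive for a window of length T is Negative Binomial with variance T·α'·(β'+T)/β'² = 9·83·22/169 = 16434/169.

16434/169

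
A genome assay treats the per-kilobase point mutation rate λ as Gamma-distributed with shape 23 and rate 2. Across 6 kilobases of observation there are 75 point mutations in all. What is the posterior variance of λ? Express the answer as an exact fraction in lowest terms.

Total count 75 over total exposure 6 kilobases.
By Gamma–Poisson conjugacy, the posterior is Gamma(α + Σx, β + Σt) = Gamma(23 + 75, 2 + 6) = Gamma(98, 8).
Posterior variance = α'/β'² = 98/64 = 49/32.

49/32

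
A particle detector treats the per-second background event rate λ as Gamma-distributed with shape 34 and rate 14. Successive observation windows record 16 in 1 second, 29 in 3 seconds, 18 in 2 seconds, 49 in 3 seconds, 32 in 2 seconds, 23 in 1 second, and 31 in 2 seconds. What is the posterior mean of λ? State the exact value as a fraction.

Total count: 16 + 29 + 18 + 49 + 32 + 23 + 31 = 198.
Total exposure: 1 + 3 + 2 + 3 + 2 + 1 + 2 = 14 seconds.
Posterior: α' = 34 + 198 = 232, β' = 14 + 14 = 28.
Posterior mean = α'/β' = 232/28 = 58/7.

58/7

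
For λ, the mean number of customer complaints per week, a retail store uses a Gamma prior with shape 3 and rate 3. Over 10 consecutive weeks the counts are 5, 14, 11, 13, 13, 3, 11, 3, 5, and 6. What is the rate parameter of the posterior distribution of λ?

Total count: 5 + 14 + 11 + 13 + 13 + 3 + 11 + 3 + 5 + 6 = 84.
Total exposure: 10 weeks.
Conjugate update: add total count to the shape and total exposure to the rate, giving Gamma(87, 13).

13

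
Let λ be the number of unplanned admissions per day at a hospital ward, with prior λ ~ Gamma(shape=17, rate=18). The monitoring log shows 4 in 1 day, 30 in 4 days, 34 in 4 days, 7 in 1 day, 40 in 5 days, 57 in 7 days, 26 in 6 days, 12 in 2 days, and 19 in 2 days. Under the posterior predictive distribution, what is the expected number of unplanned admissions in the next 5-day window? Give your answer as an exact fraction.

123/5

Total count: 4 + 30 + 34 + 7 + 40 + 57 + 26 + 12 + 19 = 229.
Total exposure: 1 + 4 + 4 + 1 + 5 + 7 + 6 + 2 + 2 = 32 days.
Gamma(α, β) with Poisson data over total exposure Σt gives posterior Gamma(α+Σx, β+Σt) = Gamma(246, 50).
Predictive mean over a 5-day window = T·E[λ|data] = 5·246/50 = 123/5.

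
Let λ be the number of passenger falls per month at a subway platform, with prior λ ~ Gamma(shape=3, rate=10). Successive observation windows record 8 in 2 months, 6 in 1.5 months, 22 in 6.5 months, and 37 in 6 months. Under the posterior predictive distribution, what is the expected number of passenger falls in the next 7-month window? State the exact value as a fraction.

Total count: 8 + 6 + 22 + 37 = 73.
Total exposure: 2 + 1.5 + 6.5 + 6 = 16 months.
By Gamma–Poisson conjugacy, the posterior is Gamma(α + Σx, β + Σt) = Gamma(3 + 73, 10 + 16) = Gamma(76, 26).
Predictive mean over a 7-month window = T·E[λ|data] = 7·76/26 = 266/13.

266/13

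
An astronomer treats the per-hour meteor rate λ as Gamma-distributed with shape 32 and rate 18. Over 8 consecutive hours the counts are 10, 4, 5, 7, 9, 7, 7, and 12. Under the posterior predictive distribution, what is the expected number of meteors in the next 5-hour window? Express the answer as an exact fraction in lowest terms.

465/26

Total count: 10 + 4 + 5 + 7 + 9 + 7 + 7 + 12 = 61.
Total exposure: 8 hours.
Conjugate update: add total count to the shape and total exposure to the rate, giving Gamma(93, 26).
Predictive mean over a 5-hour window = T·E[λ|data] = 5·93/26 = 465/26.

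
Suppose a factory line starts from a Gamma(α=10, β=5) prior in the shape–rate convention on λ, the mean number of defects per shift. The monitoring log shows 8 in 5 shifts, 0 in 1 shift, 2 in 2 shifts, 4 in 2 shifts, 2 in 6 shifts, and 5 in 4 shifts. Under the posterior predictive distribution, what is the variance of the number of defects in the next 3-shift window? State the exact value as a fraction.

Total count: 8 + 0 + 2 + 4 + 2 + 5 = 21.
Total exposure: 5 + 1 + 2 + 2 + 6 + 4 = 20 shifts.
Conjugate update: add total count to the shape and total exposure to the rate, giving Gamma(31, 25).
The posterior predictive for a window of length T is Negative Binomial with variance T·α'·(β'+T)/β'² = 3·31·28/625 = 2604/625.

2604/625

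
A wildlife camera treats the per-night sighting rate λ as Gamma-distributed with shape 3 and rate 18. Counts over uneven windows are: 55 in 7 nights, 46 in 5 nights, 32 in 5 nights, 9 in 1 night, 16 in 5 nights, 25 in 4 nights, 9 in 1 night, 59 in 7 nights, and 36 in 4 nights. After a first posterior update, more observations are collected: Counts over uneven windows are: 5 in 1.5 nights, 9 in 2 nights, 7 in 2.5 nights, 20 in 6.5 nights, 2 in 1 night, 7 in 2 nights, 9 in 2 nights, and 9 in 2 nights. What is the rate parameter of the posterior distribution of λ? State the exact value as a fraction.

153/2

Total count: 55 + 46 + 32 + 9 + 16 + 25 + 9 + 59 + 36 = 287.
Total exposure: 7 + 5 + 5 + 1 + 5 + 4 + 1 + 7 + 4 = 39 nights.
After the first batch: Gamma(3 + 287, 18 + 39) = Gamma(290, 57).
Total count: 5 + 9 + 7 + 20 + 2 + 7 + 9 + 9 = 68.
Total exposure: 1.5 + 2 + 2.5 + 6.5 + 1 + 2 + 2 + 2 = 19.5 nights.
After the second batch: Gamma(290 + 68, 57 + 19.5) = Gamma(358, 153/2).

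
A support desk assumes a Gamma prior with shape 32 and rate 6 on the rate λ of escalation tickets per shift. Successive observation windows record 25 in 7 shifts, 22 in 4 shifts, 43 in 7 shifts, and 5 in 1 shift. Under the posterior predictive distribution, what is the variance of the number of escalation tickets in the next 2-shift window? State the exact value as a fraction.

Total count: 25 + 22 + 43 + 5 = 95.
Total exposure: 7 + 4 + 7 + 1 = 19 shifts.
Gamma(α, β) with Poisson data over total exposure Σt gives posterior Gamma(α+Σx, β+Σt) = Gamma(127, 25).
The posterior predictive for a window of length T is Negative Binomial with variance T·α'·(β'+T)/β'² = 2·127·27/625 = 6858/625.

6858/625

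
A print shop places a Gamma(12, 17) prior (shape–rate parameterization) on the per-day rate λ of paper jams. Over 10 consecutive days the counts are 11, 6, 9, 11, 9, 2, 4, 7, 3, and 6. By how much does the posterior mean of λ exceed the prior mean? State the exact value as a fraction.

Total count: 11 + 6 + 9 + 11 + 9 + 2 + 4 + 7 + 3 + 6 = 68.
Total exposure: 10 days.
The Gamma prior is conjugate for the Poisson rate, so λ | data ~ Gamma(12+68, 17+10) = Gamma(80, 27).
Posterior mean = 80/27 = 80/27; prior mean = 12/17 = 12/17. Difference = 80/27 − 12/17 = 1036/459.

1036/459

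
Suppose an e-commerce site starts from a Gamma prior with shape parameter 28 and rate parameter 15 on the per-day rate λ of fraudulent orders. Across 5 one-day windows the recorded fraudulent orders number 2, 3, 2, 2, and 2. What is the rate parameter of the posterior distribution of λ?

20

Total count: 2 + 3 + 2 + 2 + 2 = 11.
Total exposure: 5 days.
By Gamma–Poisson conjugacy, the posterior is Gamma(α + Σx, β + Σt) = Gamma(28 + 11, 15 + 5) = Gamma(39, 20).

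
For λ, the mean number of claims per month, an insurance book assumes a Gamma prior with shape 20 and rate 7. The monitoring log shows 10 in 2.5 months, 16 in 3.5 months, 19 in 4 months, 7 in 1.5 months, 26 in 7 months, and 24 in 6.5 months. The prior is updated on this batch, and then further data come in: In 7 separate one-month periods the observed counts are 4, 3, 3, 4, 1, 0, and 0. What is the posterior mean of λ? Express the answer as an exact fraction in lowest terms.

Total count: 10 + 16 + 19 + 7 + 26 + 24 = 102.
Total exposure: 2.5 + 3.5 + 4 + 1.5 + 7 + 6.5 = 25 months.
After the first batch: Gamma(20 + 102, 7 + 25) = Gamma(122, 32).
Total count: 4 + 3 + 3 + 4 + 1 + 0 + 0 = 15.
Total exposure: 7 months.
After the second batch: Gamma(122 + 15, 32 + 7) = Gamma(137, 39).
Posterior mean = α'/β' = 137/39.

137/39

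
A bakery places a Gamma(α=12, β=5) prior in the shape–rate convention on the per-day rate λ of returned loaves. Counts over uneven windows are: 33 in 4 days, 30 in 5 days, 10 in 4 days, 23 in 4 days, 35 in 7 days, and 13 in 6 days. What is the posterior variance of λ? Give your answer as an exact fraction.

Total count: 33 + 30 + 10 + 23 + 35 + 13 = 144.
Total exposure: 4 + 5 + 4 + 4 + 7 + 6 = 30 days.
By Gamma–Poisson conjugacy, the posterior is Gamma(α + Σx, β + Σt) = Gamma(12 + 144, 5 + 30) = Gamma(156, 35).
Posterior variance = α'/β'² = 156/1225.

156/1225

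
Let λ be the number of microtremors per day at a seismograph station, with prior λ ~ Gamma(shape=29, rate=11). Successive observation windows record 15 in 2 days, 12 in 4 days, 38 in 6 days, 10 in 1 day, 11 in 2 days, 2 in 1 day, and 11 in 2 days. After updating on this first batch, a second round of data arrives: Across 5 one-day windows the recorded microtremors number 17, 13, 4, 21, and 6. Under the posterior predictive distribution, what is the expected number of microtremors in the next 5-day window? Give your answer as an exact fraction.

Total count: 15 + 12 + 38 + 10 + 11 + 2 + 11 = 99.
Total exposure: 2 + 4 + 6 + 1 + 2 + 1 + 2 = 18 days.
After the first batch: Gamma(29 + 99, 11 + 18) = Gamma(128, 29).
Total count: 17 + 13 + 4 + 21 + 6 = 61.
Total exposure: 5 days.
After the second batch: Gamma(128 + 61, 29 + 5) = Gamma(189, 34).
Predictive mean over a 5-day window = T·E[λ|data] = 5·189/34 = 945/34.

945/34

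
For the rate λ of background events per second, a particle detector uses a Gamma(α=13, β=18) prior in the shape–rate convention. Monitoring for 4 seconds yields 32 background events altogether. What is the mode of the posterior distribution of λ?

Total count 32 over total exposure 4 seconds.
By Gamma–Poisson conjugacy, the posterior is Gamma(α + Σx, β + Σt) = Gamma(13 + 32, 18 + 4) = Gamma(45, 22).
Posterior mode = (α'−1)/β' = 44/22 = 2.

2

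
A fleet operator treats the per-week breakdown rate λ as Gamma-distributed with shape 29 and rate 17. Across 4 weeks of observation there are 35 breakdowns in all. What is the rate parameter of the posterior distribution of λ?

21

Total count 35 over total exposure 4 weeks.
The Gamma prior is conjugate for the Poisson rate, so λ | data ~ Gamma(29+35, 17+4) = Gamma(64, 21).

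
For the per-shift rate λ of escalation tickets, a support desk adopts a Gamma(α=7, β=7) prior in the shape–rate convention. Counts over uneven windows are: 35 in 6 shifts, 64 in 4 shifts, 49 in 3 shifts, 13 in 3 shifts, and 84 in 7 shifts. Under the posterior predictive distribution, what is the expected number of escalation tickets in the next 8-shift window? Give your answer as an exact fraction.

336/5

Total count: 35 + 64 + 49 + 13 + 84 = 245.
Total exposure: 6 + 4 + 3 + 3 + 7 = 23 shifts.
The Gamma prior is conjugate for the Poisson rate, so λ | data ~ Gamma(7+245, 7+23) = Gamma(252, 30).
Predictive mean over an 8-shift window = T·E[λ|data] = 8·252/30 = 336/5.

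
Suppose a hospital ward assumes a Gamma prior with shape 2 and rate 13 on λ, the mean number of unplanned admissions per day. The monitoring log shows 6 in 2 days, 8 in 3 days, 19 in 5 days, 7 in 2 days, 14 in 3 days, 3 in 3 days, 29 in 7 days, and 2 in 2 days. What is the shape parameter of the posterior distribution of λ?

Total count: 6 + 8 + 19 + 7 + 14 + 3 + 29 + 2 = 88.
Total exposure: 2 + 3 + 5 + 2 + 3 + 3 + 7 + 2 = 27 days.
Gamma(α, β) with Poisson data over total exposure Σt gives posterior Gamma(α+Σx, β+Σt) = Gamma(90, 40).

90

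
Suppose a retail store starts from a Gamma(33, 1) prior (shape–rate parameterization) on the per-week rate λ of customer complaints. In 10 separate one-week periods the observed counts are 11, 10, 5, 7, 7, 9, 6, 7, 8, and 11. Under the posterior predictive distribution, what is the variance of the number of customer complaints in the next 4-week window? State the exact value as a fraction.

6840/121

Total count: 11 + 10 + 5 + 7 + 7 + 9 + 6 + 7 + 8 + 11 = 81.
Total exposure: 10 weeks.
Posterior: α' = 33 + 81 = 114, β' = 1 + 10 = 11.
The posterior predictive for a window of length T is Negative Binomial with variance T·α'·(β'+T)/β'² = 4·114·15/121 = 6840/121.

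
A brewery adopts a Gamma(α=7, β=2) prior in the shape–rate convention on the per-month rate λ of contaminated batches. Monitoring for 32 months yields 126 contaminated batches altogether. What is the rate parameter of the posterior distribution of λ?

Total count 126 over total exposure 32 months.
Conjugate update: add total count to the shape and total exposure to the rate, giving Gamma(133, 34).

34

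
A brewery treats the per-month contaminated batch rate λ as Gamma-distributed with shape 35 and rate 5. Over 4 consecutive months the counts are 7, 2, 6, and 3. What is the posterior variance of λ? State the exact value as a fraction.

Total count: 7 + 2 + 6 + 3 = 18.
Total exposure: 4 months.
Gamma(α, β) with Poisson data over total exposure Σt gives posterior Gamma(α+Σx, β+Σt) = Gamma(53, 9).
Posterior variance = α'/β'² = 53/81.

53/81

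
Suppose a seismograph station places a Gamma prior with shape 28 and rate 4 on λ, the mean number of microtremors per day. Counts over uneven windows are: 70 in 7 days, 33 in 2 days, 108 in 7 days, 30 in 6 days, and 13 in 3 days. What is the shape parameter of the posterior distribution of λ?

282

Total count: 70 + 33 + 108 + 30 + 13 = 254.
Total exposure: 7 + 2 + 7 + 6 + 3 = 25 days.
The Gamma prior is conjugate for the Poisson rate, so λ | data ~ Gamma(28+254, 4+25) = Gamma(282, 29).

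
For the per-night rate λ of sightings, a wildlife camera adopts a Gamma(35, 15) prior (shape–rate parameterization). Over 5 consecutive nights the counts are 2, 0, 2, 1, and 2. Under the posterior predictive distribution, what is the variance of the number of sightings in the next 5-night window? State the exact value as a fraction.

105/8

Total count: 2 + 0 + 2 + 1 + 2 = 7.
Total exposure: 5 nights.
Gamma(α, β) with Poisson data over total exposure Σt gives posterior Gamma(α+Σx, β+Σt) = Gamma(42, 20).
The posterior predictive for a window of length T is Negative Binomial with variance T·α'·(β'+T)/β'² = 5·42·25/400 = 105/8.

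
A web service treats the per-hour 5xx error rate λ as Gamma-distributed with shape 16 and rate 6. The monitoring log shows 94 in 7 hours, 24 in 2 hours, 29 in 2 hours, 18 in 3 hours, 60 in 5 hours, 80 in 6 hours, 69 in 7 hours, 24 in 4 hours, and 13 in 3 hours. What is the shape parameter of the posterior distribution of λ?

427

Total count: 94 + 24 + 29 + 18 + 60 + 80 + 69 + 24 + 13 = 411.
Total exposure: 7 + 2 + 2 + 3 + 5 + 6 + 7 + 4 + 3 = 39 hours.
Conjugate update: add total count to the shape and total exposure to the rate, giving Gamma(427, 45).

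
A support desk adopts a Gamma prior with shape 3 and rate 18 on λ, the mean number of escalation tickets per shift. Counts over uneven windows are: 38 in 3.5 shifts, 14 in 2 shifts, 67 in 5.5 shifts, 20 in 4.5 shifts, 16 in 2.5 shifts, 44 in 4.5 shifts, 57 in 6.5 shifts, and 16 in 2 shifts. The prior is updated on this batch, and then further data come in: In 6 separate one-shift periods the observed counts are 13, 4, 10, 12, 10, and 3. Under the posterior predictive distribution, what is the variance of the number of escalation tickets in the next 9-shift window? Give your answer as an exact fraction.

Total count: 38 + 14 + 67 + 20 + 16 + 44 + 57 + 16 = 272.
Total exposure: 3.5 + 2 + 5.5 + 4.5 + 2.5 + 4.5 + 6.5 + 2 = 31 shifts.
After the first batch: Gamma(3 + 272, 18 + 31) = Gamma(275, 49).
Total count: 13 + 4 + 10 + 12 + 10 + 3 = 52.
Total exposure: 6 shifts.
After the second batch: Gamma(275 + 52, 49 + 6) = Gamma(327, 55).
The posterior predictive for a window of length T is Negative Binomial with variance T·α'·(β'+T)/β'² = 9·327·64/3025 = 188352/3025.

188352/3025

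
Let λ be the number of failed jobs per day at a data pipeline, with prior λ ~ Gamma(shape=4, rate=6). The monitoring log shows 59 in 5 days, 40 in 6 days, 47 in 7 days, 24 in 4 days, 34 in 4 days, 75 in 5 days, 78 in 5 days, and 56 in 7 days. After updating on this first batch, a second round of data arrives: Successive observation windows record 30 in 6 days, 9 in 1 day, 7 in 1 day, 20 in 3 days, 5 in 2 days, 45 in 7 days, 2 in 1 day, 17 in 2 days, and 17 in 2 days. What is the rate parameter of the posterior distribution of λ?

Total count: 59 + 40 + 47 + 24 + 34 + 75 + 78 + 56 = 413.
Total exposure: 5 + 6 + 7 + 4 + 4 + 5 + 5 + 7 = 43 days.
After the first batch: Gamma(4 + 413, 6 + 43) = Gamma(417, 49).
Total count: 30 + 9 + 7 + 20 + 5 + 45 + 2 + 17 + 17 = 152.
Total exposure: 6 + 1 + 1 + 3 + 2 + 7 + 1 + 2 + 2 = 25 days.
After the second batch: Gamma(417 + 152, 49 + 25) = Gamma(569, 74).

74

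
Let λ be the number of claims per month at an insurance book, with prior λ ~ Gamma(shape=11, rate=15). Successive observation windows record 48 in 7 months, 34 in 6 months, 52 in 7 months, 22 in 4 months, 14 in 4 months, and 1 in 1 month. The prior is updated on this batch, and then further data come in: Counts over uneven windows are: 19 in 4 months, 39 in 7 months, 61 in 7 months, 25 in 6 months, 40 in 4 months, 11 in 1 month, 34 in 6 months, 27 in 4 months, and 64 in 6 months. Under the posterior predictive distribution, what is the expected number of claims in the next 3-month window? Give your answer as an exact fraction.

Total count: 48 + 34 + 52 + 22 + 14 + 1 = 171.
Total exposure: 7 + 6 + 7 + 4 + 4 + 1 = 29 months.
After the first batch: Gamma(11 + 171, 15 + 29) = Gamma(182, 44).
Total count: 19 + 39 + 61 + 25 + 40 + 11 + 34 + 27 + 64 = 320.
Total exposure: 4 + 7 + 7 + 6 + 4 + 1 + 6 + 4 + 6 = 45 months.
After the second batch: Gamma(182 + 320, 44 + 45) = Gamma(502, 89).
Predictive mean over a 3-month window = T·E[λ|data] = 3·502/89 = 1506/89.

1506/89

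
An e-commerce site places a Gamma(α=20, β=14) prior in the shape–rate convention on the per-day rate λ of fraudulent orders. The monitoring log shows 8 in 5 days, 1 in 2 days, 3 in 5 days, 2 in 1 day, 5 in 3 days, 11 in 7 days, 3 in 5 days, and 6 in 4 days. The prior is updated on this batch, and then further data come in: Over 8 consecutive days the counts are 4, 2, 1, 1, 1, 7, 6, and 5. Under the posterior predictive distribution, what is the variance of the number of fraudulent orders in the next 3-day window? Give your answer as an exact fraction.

Total count: 8 + 1 + 3 + 2 + 5 + 11 + 3 + 6 = 39.
Total exposure: 5 + 2 + 5 + 1 + 3 + 7 + 5 + 4 = 32 days.
After the first batch: Gamma(20 + 39, 14 + 32) = Gamma(59, 46).
Total count: 4 + 2 + 1 + 1 + 1 + 7 + 6 + 5 = 27.
Total exposure: 8 days.
After the second batch: Gamma(59 + 27, 46 + 8) = Gamma(86, 54).
The posterior predictive for a window of length T is Negative Binomial with variance T·α'·(β'+T)/β'² = 3·86·57/2916 = 817/162.

817/162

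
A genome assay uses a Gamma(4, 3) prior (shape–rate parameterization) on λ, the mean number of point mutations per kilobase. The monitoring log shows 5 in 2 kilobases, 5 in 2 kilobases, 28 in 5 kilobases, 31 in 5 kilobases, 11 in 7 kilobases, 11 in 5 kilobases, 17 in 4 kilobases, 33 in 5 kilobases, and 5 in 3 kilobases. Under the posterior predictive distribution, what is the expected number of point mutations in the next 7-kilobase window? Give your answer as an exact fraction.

Total count: 5 + 5 + 28 + 31 + 11 + 11 + 17 + 33 + 5 = 146.
Total exposure: 2 + 2 + 5 + 5 + 7 + 5 + 4 + 5 + 3 = 38 kilobases.
Gamma(α, β) with Poisson data over total exposure Σt gives posterior Gamma(α+Σx, β+Σt) = Gamma(150, 41).
Predictive mean over a 7-kilobase window = T·E[λ|data] = 7·150/41 = 1050/41.

1050/41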